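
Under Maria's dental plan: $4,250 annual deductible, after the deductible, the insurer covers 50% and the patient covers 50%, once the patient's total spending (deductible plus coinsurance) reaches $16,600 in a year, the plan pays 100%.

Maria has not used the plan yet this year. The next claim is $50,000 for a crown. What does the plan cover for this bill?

The full $4,250 deductible is still open; $4,250 of this bill applies to it.
The remaining $45,750 (= $50,000 − $4,250) moves to coinsurance.
50% of $45,750 = $22,875 falls to the patient.
So the patient owes $4,250 + $22,875 = $27,125 before any cap.
Year-to-date out-of-pocket would reach $0 + $27,125 = $27,125, above the $16,600 maximum, so the patient pays only $16,600 − $0 = $16,600.
Insurer pays the balance: $50,000 − $16,600 = $33,400.

$33,400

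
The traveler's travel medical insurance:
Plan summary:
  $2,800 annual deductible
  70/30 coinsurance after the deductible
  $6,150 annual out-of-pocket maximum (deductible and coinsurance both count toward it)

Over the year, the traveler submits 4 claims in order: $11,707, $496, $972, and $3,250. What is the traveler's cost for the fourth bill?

Bill 1, $11,707: $2,800 finishes the deductible; $8,907 goes to coinsurance; 30% of $8,907 = $2,672.10. Traveler owes $5,472.10 (running OOP $5,472.10).
Bill 2, $496: 30% coinsurance on $496 = $148.80. Traveler pays $148.80; OOP now $5,620.90.
Bill 3, $972: 30% coinsurance on $972 = $291.60. Traveler pays $291.60; OOP now $5,912.50.
Bill 4, $3,250: deductible met; 30% of $3,250 = $975. That would push OOP to $6,887.50, over the $6,150 cap, so traveler pays $6,150 − $5,912.50 = $237.50.

$237.50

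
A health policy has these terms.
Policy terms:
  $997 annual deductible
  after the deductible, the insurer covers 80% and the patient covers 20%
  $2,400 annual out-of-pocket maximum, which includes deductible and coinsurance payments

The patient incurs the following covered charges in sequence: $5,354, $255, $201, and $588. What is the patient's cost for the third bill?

$40.20

Claim 1 ($5,354): deductible takes $997, $4,357 remains; 20% of $4,357 = $871.40. Patient pays $1,868.40; OOP now $1,868.40.
Claim 2 ($255): 20% coinsurance on $255 = $51. Cost to patient: $51. OOP to date $1,919.40.
Claim 3 ($201): 20% coinsurance on $201 = $40.20. Patient pays $40.20; OOP now $1,959.60.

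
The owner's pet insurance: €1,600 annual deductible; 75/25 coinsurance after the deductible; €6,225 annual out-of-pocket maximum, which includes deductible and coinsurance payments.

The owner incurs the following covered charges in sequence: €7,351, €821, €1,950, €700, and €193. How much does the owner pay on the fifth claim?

€48.25

Claim 1 (€7,351): €1,600 finishes the deductible; €5,751 goes to coinsurance; coinsurance €5,751 × 25% = €1,437.75. Cost to owner: €3,037.75. OOP to date €3,037.75.
Claim 2 (€821): 25% coinsurance on €821 = €205.25. Cost to owner: €205.25. OOP to date €3,243.
Claim 3 (€1,950): 25% coinsurance on €1,950 = €487.50. Owner owes €487.50 (running OOP €3,730.50).
Claim 4 (€700): 25% coinsurance on €700 = €175. Cost to owner: €175. OOP to date €3,905.50.
Claim 5 (€193): deductible already satisfied, so owner's share is 25% × €193 = €48.25. Cost to owner: €48.25. OOP to date €3,953.75.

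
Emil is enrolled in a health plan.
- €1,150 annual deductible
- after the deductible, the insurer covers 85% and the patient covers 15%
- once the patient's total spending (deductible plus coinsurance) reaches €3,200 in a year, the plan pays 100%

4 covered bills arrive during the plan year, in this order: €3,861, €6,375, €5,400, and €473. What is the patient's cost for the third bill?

Claim 1 — €3,861: €1,150 to deductible, leaving €2,711; 15% of €2,711 = €406.65. Cost to patient: €1,556.65. OOP to date €1,556.65.
Claim 2 — €6,375: deductible already satisfied, so patient's share is 15% × €6,375 = €956.25. Patient pays €956.25; OOP now €2,512.90.
Claim 3 — €5,400: deductible met; 15% of €5,400 = €810. OOP would hit €3,322.90 > €3,200, so the cap limits the patient to €3,200 − €2,512.90 = €687.10.

€687.10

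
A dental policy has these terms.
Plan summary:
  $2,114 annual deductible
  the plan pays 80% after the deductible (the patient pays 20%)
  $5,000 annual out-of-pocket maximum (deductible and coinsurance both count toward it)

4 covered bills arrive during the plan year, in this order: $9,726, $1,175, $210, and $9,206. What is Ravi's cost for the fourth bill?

Claim 1 ($9,726): $2,114 finishes the deductible; $7,612 goes to coinsurance; patient's 20% is $1,522.40. Cost to patient: $3,636.40. OOP to date $3,636.40.
Claim 2 ($1,175): deductible already satisfied, so patient's share is 20% × $1,175 = $235. Patient pays $235; OOP now $3,871.40.
Claim 3 ($210): 20% coinsurance on $210 = $42. Patient pays $42; OOP now $3,913.40.
Claim 4 ($9,206): deductible already satisfied, so patient's share is 20% × $9,206 = $1,841.20. That would push OOP to $5,754.60, over the $5,000 cap, so patient pays $5,000 − $3,913.40 = $1,086.60.

$1,086.60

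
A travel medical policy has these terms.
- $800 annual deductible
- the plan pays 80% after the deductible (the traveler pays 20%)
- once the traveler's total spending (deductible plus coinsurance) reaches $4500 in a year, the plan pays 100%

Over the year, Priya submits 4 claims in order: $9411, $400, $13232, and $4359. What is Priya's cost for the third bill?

Claim 1 ($9411): deductible takes $800, $8611 remains; 20% of $8611 = $1722.20. Traveler pays $2522.20; OOP now $2522.20.
Claim 2 ($400): deductible met; 20% of $400 = $80. Cost to traveler: $80. OOP to date $2602.20.
Claim 3 ($13232): deductible already satisfied, so traveler's share is 20% × $13232 = $2646.40. OOP would hit $5248.60 > $4500, so the cap limits the traveler to $4500 − $2602.20 = $1897.80.

$1897.80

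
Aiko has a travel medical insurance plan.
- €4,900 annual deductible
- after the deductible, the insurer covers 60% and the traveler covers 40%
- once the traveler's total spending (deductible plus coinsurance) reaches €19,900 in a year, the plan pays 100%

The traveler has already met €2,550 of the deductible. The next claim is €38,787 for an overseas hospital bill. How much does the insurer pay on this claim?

Deductible still to meet: €4,900 − €2,550 = €2,350.
The remaining €36,437 (= €38,787 − €2,350) moves to coinsurance.
Coinsurance: €36,437 × 40% = €14,574.80.
Traveler responsibility before any cap: €2,350 + €14,574.80 = €16,924.80.
Cumulative spending €2,550 + €16,924.80 = €19,474.80 stays under the €19,900 maximum.
The insurer covers the remainder: €38,787 − €16,924.80 = €21,862.20.

€21,862.20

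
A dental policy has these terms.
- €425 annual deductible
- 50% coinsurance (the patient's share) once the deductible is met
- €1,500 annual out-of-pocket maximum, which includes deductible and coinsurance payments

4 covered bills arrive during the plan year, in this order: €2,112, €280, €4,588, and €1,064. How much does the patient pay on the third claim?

Claim 1 (€2,112): €425 finishes the deductible; €1,687 goes to coinsurance; 50% of €1,687 = €843.50. Cost to patient: €1,268.50. OOP to date €1,268.50.
Claim 2 (€280): deductible met; 50% of €280 = €140. Cost to patient: €140. OOP to date €1,408.50.
Claim 3 (€4,588): deductible already satisfied, so patient's share is 50% × €4,588 = €2,294. OOP would hit €3,702.50 > €1,500, so the cap limits the patient to €1,500 − €1,408.50 = €91.50.

€91.50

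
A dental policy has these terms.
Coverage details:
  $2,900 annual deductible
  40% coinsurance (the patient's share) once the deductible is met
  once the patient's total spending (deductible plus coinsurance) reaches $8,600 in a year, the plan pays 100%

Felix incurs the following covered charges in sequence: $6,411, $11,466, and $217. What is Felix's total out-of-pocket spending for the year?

$8,600

Claim 1 — $6,411: deductible takes $2,900, $3,511 remains; 40% of $3,511 = $1,404.40. Cost to patient: $4,304.40. OOP to date $4,304.40.
Claim 2 — $11,466: deductible met; 40% of $11,466 = $4,586.40. That would push OOP to $8,890.80, over the $8,600 cap, so patient pays $8,600 − $4,304.40 = $4,295.60.
Claim 3 — $217: deductible already satisfied, so patient's share is 40% × $217 = $86.80. That would push OOP to $8,686.80, over the $8,600 cap, so patient pays $8,600 − $8,600 = $0.
Summing the patient's payments: $4,304.40 + $4,295.60 + $0 = $8,600.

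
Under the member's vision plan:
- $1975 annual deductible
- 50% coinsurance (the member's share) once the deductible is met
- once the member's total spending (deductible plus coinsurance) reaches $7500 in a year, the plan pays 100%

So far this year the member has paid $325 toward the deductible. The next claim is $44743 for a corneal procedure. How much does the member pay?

$7175

Remaining deductible: $1975 − $325 = $1650.
After the $1650 deductible portion, $44743 − $1650 = $43093 is subject to coinsurance.
50% of $43093 = $21546.50 falls to the member.
So the member owes $1650 + $21546.50 = $23196.50 before any cap.
That would bring total out-of-pocket to $23521.50, past the $7500 cap. The member is capped at $7500 − $325 = $7175 on this claim.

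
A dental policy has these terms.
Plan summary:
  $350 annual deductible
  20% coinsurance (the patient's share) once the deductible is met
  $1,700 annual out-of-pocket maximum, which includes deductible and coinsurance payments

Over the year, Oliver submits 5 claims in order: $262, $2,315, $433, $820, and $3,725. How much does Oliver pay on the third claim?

Claim 1 — $262: entire amount goes to the deductible. Cost to patient: $262. OOP to date $262.
Claim 2 — $2,315: $88 finishes the deductible; $2,227 goes to coinsurance; 20% of $2,227 = $445.40. Patient pays $533.40; OOP now $795.40.
Claim 3 — $433: deductible met; 20% of $433 = $86.60. Patient owes $86.60 (running OOP $882).

$86.60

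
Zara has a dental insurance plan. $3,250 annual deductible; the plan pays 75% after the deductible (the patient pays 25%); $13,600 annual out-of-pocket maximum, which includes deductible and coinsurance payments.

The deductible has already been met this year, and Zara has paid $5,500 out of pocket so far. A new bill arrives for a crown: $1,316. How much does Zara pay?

With the deductible met, the entire $1,316 is subject to coinsurance.
Patient's 25% share of $1,316 is $329.
Cumulative spending $5,500 + $329 = $5,829 stays under the $13,600 maximum.

$329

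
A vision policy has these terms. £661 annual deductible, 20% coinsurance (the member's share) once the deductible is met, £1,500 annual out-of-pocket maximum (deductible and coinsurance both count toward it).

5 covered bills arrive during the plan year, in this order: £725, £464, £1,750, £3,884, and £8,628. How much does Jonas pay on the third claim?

Claim 1 — £725: £661 finishes the deductible; £64 goes to coinsurance; 20% of £64 = £12.80. Member owes £673.80 (running OOP £673.80).
Claim 2 — £464: 20% coinsurance on £464 = £92.80. Member pays £92.80; OOP now £766.60.
Claim 3 — £1,750: deductible met; 20% of £1,750 = £350. Member pays £350; OOP now £1,116.60.

£350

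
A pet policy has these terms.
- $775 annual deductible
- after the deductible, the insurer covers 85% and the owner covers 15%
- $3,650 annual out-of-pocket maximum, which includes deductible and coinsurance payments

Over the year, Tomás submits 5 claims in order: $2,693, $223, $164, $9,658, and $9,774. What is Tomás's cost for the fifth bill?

Bill 1, $2,693: $775 to deductible, leaving $1,918; 15% of $1,918 = $287.70. Owner owes $1,062.70 (running OOP $1,062.70).
Bill 2, $223: deductible met; 15% of $223 = $33.45. Owner owes $33.45 (running OOP $1,096.15).
Bill 3, $164: deductible already satisfied, so owner's share is 15% × $164 = $24.60. Cost to owner: $24.60. OOP to date $1,120.75.
Bill 4, $9,658: deductible met; 15% of $9,658 = $1,448.70. Owner owes $1,448.70 (running OOP $2,569.45).
Bill 5, $9,774: 15% coinsurance on $9,774 = $1,466.10. OOP would hit $4,035.55 > $3,650, so the cap limits the owner to $3,650 − $2,569.45 = $1,080.55.

$1,080.55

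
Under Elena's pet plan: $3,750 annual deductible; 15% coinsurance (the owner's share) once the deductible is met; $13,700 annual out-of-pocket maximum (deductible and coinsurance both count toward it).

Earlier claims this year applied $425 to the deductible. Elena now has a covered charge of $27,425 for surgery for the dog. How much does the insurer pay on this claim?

$20,485

Deductible still to meet: $3,750 − $425 = $3,325.
That leaves $27,425 − $3,325 = $24,100 for coinsurance.
Owner's 15% share of $24,100 is $3,615.
So the owner owes $3,325 + $3,615 = $6,940 before any cap.
Cumulative spending $425 + $6,940 = $7,365 stays under the $13,700 maximum.
Insurer pays the balance: $27,425 − $6,940 = $20,485.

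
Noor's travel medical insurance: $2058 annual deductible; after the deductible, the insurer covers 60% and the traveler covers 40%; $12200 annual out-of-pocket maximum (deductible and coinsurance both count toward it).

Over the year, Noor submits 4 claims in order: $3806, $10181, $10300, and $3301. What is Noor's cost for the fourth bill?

$1250.40

Bill 1, $3806: deductible takes $2058, $1748 remains; 40% of $1748 = $699.20. Traveler pays $2757.20; OOP now $2757.20.
Bill 2, $10181: deductible already satisfied, so traveler's share is 40% × $10181 = $4072.40. Traveler owes $4072.40 (running OOP $6829.60).
Bill 3, $10300: 40% coinsurance on $10300 = $4120. Cost to traveler: $4120. OOP to date $10949.60.
Bill 4, $3301: 40% coinsurance on $3301 = $1320.40. That would push OOP to $12270, over the $12200 cap, so traveler pays $12200 − $10949.60 = $1250.40.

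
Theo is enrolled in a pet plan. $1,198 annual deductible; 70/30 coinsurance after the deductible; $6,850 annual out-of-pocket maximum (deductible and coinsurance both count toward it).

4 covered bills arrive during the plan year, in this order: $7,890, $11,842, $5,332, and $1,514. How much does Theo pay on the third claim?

$91.80

Claim 1 ($7,890): $1,198 to deductible, leaving $6,692; owner's 30% is $2,007.60. Owner pays $3,205.60; OOP now $3,205.60.
Claim 2 ($11,842): deductible already satisfied, so owner's share is 30% × $11,842 = $3,552.60. Cost to owner: $3,552.60. OOP to date $6,758.20.
Claim 3 ($5,332): deductible already satisfied, so owner's share is 30% × $5,332 = $1,599.60. OOP would hit $8,357.80 > $6,850, so the cap limits the owner to $6,850 − $6,758.20 = $91.80.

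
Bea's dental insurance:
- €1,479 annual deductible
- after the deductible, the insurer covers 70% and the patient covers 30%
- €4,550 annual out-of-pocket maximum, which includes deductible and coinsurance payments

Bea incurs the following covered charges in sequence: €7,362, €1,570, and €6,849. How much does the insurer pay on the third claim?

€6,013.90

#1 (€7,362): deductible takes €1,479, €5,883 remains; 30% of €5,883 = €1,764.90. Patient pays €3,243.90; OOP now €3,243.90. Plan pays €7,362 − €3,243.90 = €4,118.10.
#2 (€1,570): deductible already satisfied, so patient's share is 30% × €1,570 = €471. Patient owes €471 (running OOP €3,714.90). Plan pays €1,570 − €471 = €1,099.
#3 (€6,849): deductible met; 30% of €6,849 = €2,054.70. OOP would hit €5,769.60 > €4,550, so the cap limits the patient to €4,550 − €3,714.90 = €835.10. Insurer: €6,849 − €835.10 = €6,013.90.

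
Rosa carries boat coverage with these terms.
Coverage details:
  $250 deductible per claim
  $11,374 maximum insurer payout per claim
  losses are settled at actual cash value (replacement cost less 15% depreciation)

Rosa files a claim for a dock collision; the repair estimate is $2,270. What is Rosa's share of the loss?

At 15% depreciation, ACV = $2,270 − $340.50 = $1,929.50.
Subtract the deductible: $1,929.50 − $250 = $1,679.50.
$1,679.50 is within the $11,374 limit, so the insurer pays $1,679.50.
The owner bears the rest of the original loss: $2,270 − $1,679.50 = $590.50.

$590.50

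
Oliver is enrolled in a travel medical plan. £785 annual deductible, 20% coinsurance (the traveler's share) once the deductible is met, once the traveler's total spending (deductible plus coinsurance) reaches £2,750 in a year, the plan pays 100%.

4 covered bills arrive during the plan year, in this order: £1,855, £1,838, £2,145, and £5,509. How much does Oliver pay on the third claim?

£429

#1 (£1,855): £785 to deductible, leaving £1,070; 20% of £1,070 = £214. Traveler pays £999; OOP now £999.
#2 (£1,838): deductible already satisfied, so traveler's share is 20% × £1,838 = £367.60. Cost to traveler: £367.60. OOP to date £1,366.60.
#3 (£2,145): 20% coinsurance on £2,145 = £429. Traveler owes £429 (running OOP £1,795.60).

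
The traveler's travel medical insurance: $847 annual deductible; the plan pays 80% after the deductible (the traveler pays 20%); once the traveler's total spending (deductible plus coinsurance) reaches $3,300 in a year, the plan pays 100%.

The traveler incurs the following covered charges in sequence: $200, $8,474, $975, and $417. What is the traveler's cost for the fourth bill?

Claim 1 — $200: entire amount goes to the deductible. Cost to traveler: $200. OOP to date $200.
Claim 2 — $8,474: deductible takes $647, $7,827 remains; traveler's 20% is $1,565.40. Traveler owes $2,212.40 (running OOP $2,412.40).
Claim 3 — $975: deductible already satisfied, so traveler's share is 20% × $975 = $195. Traveler owes $195 (running OOP $2,607.40).
Claim 4 — $417: deductible already satisfied, so traveler's share is 20% × $417 = $83.40. Traveler pays $83.40; OOP now $2,690.80.

$83.40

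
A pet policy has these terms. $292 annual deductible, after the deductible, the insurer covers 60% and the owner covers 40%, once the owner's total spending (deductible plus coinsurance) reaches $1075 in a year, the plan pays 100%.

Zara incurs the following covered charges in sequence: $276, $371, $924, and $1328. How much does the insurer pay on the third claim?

$554.40

#1 ($276): fully absorbed by the deductible. Owner owes $276 (running OOP $276). Plan pays $276 − $276 = $0.
#2 ($371): deductible takes $16, $355 remains; 40% of $355 = $142. Owner pays $158; OOP now $434. Insurer: $371 − $158 = $213.
#3 ($924): 40% coinsurance on $924 = $369.60. Owner owes $369.60 (running OOP $803.60). Plan pays $924 − $369.60 = $554.40.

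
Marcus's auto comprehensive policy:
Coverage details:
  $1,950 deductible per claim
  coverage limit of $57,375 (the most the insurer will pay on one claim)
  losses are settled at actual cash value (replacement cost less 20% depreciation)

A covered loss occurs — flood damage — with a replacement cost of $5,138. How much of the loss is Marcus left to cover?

Actual cash value after 20% depreciation: $5,138 × 80% = $4,110.40.
Subtract the deductible: $4,110.40 − $1,950 = $2,160.40.
That's under the $57,375 cap, so the insurer reimburses the full $2,160.40.
Policyholder's share is the uncovered remainder: $5,138 − $2,160.40 = $2,977.60.

$2,977.60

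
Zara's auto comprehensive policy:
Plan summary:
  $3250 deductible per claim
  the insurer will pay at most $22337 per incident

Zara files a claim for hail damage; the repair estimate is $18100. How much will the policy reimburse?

$14850

Less the $3250 deductible: $18100 − $3250 = $14850.
$14850 ≤ $22337, so the limit doesn't bind; insurer pays $14850.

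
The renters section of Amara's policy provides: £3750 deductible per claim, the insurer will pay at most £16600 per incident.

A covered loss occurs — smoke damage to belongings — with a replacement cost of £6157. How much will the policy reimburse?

£2407

Subtract the deductible: £6157 − £3750 = £2407.
That's under the £16600 cap, so the insurer reimburses the full £2407.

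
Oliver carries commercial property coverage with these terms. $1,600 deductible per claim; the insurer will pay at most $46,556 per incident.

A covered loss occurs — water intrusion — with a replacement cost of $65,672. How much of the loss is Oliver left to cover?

$19,116

After the deductible, $65,672 − $1,600 = $64,072 remains.
The $46,556 per-incident cap binds; insurer pays $46,556.
The business bears the rest of the original loss: $65,672 − $46,556 = $19,116.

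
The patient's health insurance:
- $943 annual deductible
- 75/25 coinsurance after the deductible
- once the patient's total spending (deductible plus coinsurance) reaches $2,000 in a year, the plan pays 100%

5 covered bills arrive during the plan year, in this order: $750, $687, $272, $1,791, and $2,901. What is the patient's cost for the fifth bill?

$417.75

Claim 1 ($750): all of it applies to the deductible. Cost to patient: $750. OOP to date $750.
Claim 2 ($687): $193 to deductible, leaving $494; coinsurance $494 × 25% = $123.50. Cost to patient: $316.50. OOP to date $1,066.50.
Claim 3 ($272): 25% coinsurance on $272 = $68. Patient owes $68 (running OOP $1,134.50).
Claim 4 ($1,791): deductible already satisfied, so patient's share is 25% × $1,791 = $447.75. Patient owes $447.75 (running OOP $1,582.25).
Claim 5 ($2,901): deductible already satisfied, so patient's share is 25% × $2,901 = $725.25. OOP would hit $2,307.50 > $2,000, so the cap limits the patient to $2,000 − $1,582.25 = $417.75.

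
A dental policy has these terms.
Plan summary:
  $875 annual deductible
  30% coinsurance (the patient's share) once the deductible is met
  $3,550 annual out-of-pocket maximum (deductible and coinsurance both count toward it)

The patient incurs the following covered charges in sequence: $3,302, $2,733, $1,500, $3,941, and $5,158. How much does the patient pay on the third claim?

Bill 1, $3,302: $875 to deductible, leaving $2,427; 30% of $2,427 = $728.10. Patient pays $1,603.10; OOP now $1,603.10.
Bill 2, $2,733: deductible met; 30% of $2,733 = $819.90. Cost to patient: $819.90. OOP to date $2,423.
Bill 3, $1,500: 30% coinsurance on $1,500 = $450. Cost to patient: $450. OOP to date $2,873.

$450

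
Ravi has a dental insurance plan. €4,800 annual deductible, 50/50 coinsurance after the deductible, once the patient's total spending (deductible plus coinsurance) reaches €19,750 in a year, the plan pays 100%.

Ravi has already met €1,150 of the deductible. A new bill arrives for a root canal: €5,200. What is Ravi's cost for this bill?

Deductible still to meet: €4,800 − €1,150 = €3,650.
That leaves €5,200 − €3,650 = €1,550 for coinsurance.
Coinsurance: €1,550 × 50% = €775.
Patient responsibility before any cap: €3,650 + €775 = €4,425.
Year-to-date out-of-pocket becomes €1,150 + €4,425 = €5,575, still under the €19,750 maximum, so no cap applies.

€4,425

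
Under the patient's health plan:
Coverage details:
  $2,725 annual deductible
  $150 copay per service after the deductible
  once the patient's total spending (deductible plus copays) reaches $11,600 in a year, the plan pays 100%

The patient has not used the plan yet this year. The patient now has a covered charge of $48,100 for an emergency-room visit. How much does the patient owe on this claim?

Nothing has been paid toward the $2,725 deductible, so the first $2,725 of this charge is applied there.
That leaves $48,100 − $2,725 = $45,375 for the copay.
Copay on this service: $150.
Patient responsibility before any cap: $2,725 + $150 = $2,875.
Year-to-date out-of-pocket becomes $0 + $2,875 = $2,875, still under the $11,600 maximum, so no cap applies.

$2,875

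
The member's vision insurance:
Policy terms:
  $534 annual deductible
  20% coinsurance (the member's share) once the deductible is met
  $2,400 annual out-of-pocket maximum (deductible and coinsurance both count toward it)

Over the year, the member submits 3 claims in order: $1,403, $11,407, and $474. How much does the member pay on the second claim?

$1,692.20

Claim 1 — $1,403: $534 to deductible, leaving $869; 20% of $869 = $173.80. Cost to member: $707.80. OOP to date $707.80.
Claim 2 — $11,407: deductible already satisfied, so member's share is 20% × $11,407 = $2,281.40. OOP would hit $2,989.20 > $2,400, so the cap limits the member to $2,400 − $707.80 = $1,692.20.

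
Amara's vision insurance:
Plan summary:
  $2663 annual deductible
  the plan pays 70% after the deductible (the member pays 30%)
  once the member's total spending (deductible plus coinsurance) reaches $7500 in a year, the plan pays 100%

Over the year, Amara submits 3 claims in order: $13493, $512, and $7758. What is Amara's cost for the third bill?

Bill 1, $13493: deductible takes $2663, $10830 remains; member's 30% is $3249. Cost to member: $5912. OOP to date $5912.
Bill 2, $512: deductible already satisfied, so member's share is 30% × $512 = $153.60. Cost to member: $153.60. OOP to date $6065.60.
Bill 3, $7758: deductible already satisfied, so member's share is 30% × $7758 = $2327.40. Adding that to $6065.60 gives $8393, past the $7500 cap; member pays only $7500 − $6065.60 = $1434.40.

$1434.40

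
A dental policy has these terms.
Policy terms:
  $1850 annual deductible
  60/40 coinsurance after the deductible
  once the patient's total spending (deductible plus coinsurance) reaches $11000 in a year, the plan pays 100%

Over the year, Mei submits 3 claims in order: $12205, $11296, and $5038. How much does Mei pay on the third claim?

Bill 1, $12205: deductible takes $1850, $10355 remains; coinsurance $10355 × 40% = $4142. Cost to patient: $5992. OOP to date $5992.
Bill 2, $11296: deductible met; 40% of $11296 = $4518.40. Cost to patient: $4518.40. OOP to date $10510.40.
Bill 3, $5038: 40% coinsurance on $5038 = $2015.20. That would push OOP to $12525.60, over the $11000 cap, so patient pays $11000 − $10510.40 = $489.60.

$489.60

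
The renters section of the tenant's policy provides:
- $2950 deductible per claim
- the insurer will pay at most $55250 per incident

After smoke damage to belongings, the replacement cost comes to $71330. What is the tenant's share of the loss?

$16080

Less the $2950 deductible: $71330 − $2950 = $68380.
The $55250 per-incident cap binds; insurer pays $55250.
Tenant's share is the uncovered remainder: $71330 − $55250 = $16080.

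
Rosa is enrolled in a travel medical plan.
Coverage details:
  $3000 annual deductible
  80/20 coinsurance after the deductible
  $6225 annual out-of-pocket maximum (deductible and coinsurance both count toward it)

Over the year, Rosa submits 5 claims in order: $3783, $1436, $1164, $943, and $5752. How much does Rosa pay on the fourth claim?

Claim 1 — $3783: deductible takes $3000, $783 remains; traveler's 20% is $156.60. Traveler pays $3156.60; OOP now $3156.60.
Claim 2 — $1436: deductible met; 20% of $1436 = $287.20. Traveler pays $287.20; OOP now $3443.80.
Claim 3 — $1164: deductible met; 20% of $1164 = $232.80. Cost to traveler: $232.80. OOP to date $3676.60.
Claim 4 — $943: deductible already satisfied, so traveler's share is 20% × $943 = $188.60. Traveler owes $188.60 (running OOP $3865.20).

$188.60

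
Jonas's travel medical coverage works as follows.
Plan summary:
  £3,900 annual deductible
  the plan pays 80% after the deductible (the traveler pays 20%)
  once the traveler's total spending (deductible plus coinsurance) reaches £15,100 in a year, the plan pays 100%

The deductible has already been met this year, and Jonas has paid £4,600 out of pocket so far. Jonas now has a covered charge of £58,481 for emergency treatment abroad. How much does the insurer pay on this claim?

£47,981

With the deductible met, the entire £58,481 is subject to coinsurance.
Coinsurance: £58,481 × 20% = £11,696.20.
That would bring total out-of-pocket to £16,296.20, past the £15,100 cap. The traveler is capped at £15,100 − £4,600 = £10,500 on this claim.
The insurer covers the remainder: £58,481 − £10,500 = £47,981.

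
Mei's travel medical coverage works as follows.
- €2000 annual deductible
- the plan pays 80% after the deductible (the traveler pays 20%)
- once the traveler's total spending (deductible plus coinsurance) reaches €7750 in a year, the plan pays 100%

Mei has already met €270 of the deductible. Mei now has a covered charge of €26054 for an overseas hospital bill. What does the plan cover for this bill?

Deductible still to meet: €2000 − €270 = €1730.
After the €1730 deductible portion, €26054 − €1730 = €24324 is subject to coinsurance.
20% of €24324 = €4864.80 falls to the traveler.
Traveler responsibility before any cap: €1730 + €4864.80 = €6594.80.
Total out-of-pocket so far would be €270 + €6594.80 = €6864.80, below the €7750 cap — no reduction.
Insurer pays the balance: €26054 − €6594.80 = €19459.20.

€19459.20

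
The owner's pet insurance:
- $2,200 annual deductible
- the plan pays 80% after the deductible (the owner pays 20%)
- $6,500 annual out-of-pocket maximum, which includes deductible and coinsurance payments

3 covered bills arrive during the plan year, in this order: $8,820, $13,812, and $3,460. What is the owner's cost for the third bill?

Bill 1, $8,820: $2,200 to deductible, leaving $6,620; coinsurance $6,620 × 20% = $1,324. Owner pays $3,524; OOP now $3,524.
Bill 2, $13,812: deductible met; 20% of $13,812 = $2,762.40. Owner owes $2,762.40 (running OOP $6,286.40).
Bill 3, $3,460: 20% coinsurance on $3,460 = $692. Adding that to $6,286.40 gives $6,978.40, past the $6,500 cap; owner pays only $6,500 − $6,286.40 = $213.60.

$213.60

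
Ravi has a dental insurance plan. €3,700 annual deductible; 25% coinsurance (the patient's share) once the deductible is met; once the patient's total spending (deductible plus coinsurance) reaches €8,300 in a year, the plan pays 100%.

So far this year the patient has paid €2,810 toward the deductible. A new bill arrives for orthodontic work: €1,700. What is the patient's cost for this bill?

€1,092.50

Remaining deductible: €3,700 − €2,810 = €890.
That leaves €1,700 − €890 = €810 for coinsurance.
25% of €810 = €202.50 falls to the patient.
That puts the patient's cost at €890 + €202.50 = €1,092.50 before any cap.
Total out-of-pocket so far would be €2,810 + €1,092.50 = €3,902.50, below the €8,300 cap — no reduction.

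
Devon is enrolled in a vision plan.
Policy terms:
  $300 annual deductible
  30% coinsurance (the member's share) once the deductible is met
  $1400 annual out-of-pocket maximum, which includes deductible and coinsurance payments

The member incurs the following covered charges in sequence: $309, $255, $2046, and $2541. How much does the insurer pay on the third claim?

#1 ($309): $300 to deductible, leaving $9; 30% of $9 = $2.70. Cost to member: $302.70. OOP to date $302.70. Plan pays $309 − $302.70 = $6.30.
#2 ($255): 30% coinsurance on $255 = $76.50. Member pays $76.50; OOP now $379.20. Insurer: $255 − $76.50 = $178.50.
#3 ($2046): 30% coinsurance on $2046 = $613.80. Member pays $613.80; OOP now $993. Insurer: $2046 − $613.80 = $1432.20.

$1432.20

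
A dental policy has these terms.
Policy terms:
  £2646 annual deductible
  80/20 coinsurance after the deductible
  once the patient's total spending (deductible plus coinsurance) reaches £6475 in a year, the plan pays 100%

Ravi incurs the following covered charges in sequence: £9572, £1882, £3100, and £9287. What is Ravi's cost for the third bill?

£620

Bill 1, £9572: deductible takes £2646, £6926 remains; 20% of £6926 = £1385.20. Patient pays £4031.20; OOP now £4031.20.
Bill 2, £1882: deductible already satisfied, so patient's share is 20% × £1882 = £376.40. Patient pays £376.40; OOP now £4407.60.
Bill 3, £3100: 20% coinsurance on £3100 = £620. Cost to patient: £620. OOP to date £5027.60.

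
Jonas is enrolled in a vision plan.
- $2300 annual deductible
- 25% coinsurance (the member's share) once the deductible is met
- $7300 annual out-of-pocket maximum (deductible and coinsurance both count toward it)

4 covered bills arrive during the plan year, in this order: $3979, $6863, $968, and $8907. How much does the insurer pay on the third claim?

$726

Claim 1 — $3979: deductible takes $2300, $1679 remains; 25% of $1679 = $419.75. Cost to member: $2719.75. OOP to date $2719.75. Insurer: $3979 − $2719.75 = $1259.25.
Claim 2 — $6863: deductible already satisfied, so member's share is 25% × $6863 = $1715.75. Member owes $1715.75 (running OOP $4435.50). Plan pays $6863 − $1715.75 = $5147.25.
Claim 3 — $968: 25% coinsurance on $968 = $242. Member owes $242 (running OOP $4677.50). Insurer: $968 − $242 = $726.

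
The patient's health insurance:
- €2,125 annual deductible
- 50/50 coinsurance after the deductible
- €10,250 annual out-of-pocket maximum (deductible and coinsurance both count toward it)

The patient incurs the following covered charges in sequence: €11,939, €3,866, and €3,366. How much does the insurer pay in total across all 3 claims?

€8,921

Claim 1 — €11,939: €2,125 finishes the deductible; €9,814 goes to coinsurance; patient's 50% is €4,907. Cost to patient: €7,032. OOP to date €7,032. Plan pays €11,939 − €7,032 = €4,907.
Claim 2 — €3,866: deductible met; 50% of €3,866 = €1,933. Patient owes €1,933 (running OOP €8,965). Insurer: €3,866 − €1,933 = €1,933.
Claim 3 — €3,366: 50% coinsurance on €3,366 = €1,683. Adding that to €8,965 gives €10,648, past the €10,250 cap; patient pays only €10,250 − €8,965 = €1,285. Plan pays €3,366 − €1,285 = €2,081.
Insurer total = bills − patient's total = €19,171 − €10,250 = €8,921.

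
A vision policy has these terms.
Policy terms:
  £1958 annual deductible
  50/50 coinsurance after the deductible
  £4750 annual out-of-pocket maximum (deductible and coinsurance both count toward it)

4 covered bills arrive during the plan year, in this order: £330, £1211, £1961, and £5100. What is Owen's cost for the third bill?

Bill 1, £330: fully absorbed by the deductible. Member pays £330; OOP now £330.
Bill 2, £1211: all of it applies to the deductible. Member owes £1211 (running OOP £1541).
Bill 3, £1961: £417 finishes the deductible; £1544 goes to coinsurance; coinsurance £1544 × 50% = £772. Member pays £1189; OOP now £2730.

£1189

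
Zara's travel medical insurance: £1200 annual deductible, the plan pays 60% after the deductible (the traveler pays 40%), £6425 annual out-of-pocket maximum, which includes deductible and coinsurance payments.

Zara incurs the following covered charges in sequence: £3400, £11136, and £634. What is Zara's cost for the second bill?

Claim 1 (£3400): deductible takes £1200, £2200 remains; coinsurance £2200 × 40% = £880. Cost to traveler: £2080. OOP to date £2080.
Claim 2 (£11136): deductible met; 40% of £11136 = £4454.40. That would push OOP to £6534.40, over the £6425 cap, so traveler pays £6425 − £2080 = £4345.

£4345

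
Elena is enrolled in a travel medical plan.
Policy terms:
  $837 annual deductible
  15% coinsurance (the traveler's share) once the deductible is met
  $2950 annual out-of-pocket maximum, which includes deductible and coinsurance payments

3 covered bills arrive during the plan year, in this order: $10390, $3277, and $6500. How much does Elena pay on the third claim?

$188.50

Claim 1 — $10390: deductible takes $837, $9553 remains; traveler's 15% is $1432.95. Cost to traveler: $2269.95. OOP to date $2269.95.
Claim 2 — $3277: 15% coinsurance on $3277 = $491.55. Cost to traveler: $491.55. OOP to date $2761.50.
Claim 3 — $6500: deductible already satisfied, so traveler's share is 15% × $6500 = $975. OOP would hit $3736.50 > $2950, so the cap limits the traveler to $2950 − $2761.50 = $188.50.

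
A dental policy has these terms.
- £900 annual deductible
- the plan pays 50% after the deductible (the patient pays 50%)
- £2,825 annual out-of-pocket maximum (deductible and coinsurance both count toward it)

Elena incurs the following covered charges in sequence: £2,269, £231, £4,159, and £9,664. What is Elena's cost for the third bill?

Claim 1 — £2,269: deductible takes £900, £1,369 remains; coinsurance £1,369 × 50% = £684.50. Patient owes £1,584.50 (running OOP £1,584.50).
Claim 2 — £231: deductible met; 50% of £231 = £115.50. Patient pays £115.50; OOP now £1,700.
Claim 3 — £4,159: deductible met; 50% of £4,159 = £2,079.50. That would push OOP to £3,779.50, over the £2,825 cap, so patient pays £2,825 − £1,700 = £1,125.

£1,125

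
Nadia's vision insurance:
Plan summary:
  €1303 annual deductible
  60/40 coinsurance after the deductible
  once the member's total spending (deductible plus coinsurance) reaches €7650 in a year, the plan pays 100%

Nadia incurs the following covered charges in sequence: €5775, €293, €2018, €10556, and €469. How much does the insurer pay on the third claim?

#1 (€5775): €1303 finishes the deductible; €4472 goes to coinsurance; member's 40% is €1788.80. Member owes €3091.80 (running OOP €3091.80). Plan pays €5775 − €3091.80 = €2683.20.
#2 (€293): deductible met; 40% of €293 = €117.20. Member pays €117.20; OOP now €3209. Insurer: €293 − €117.20 = €175.80.
#3 (€2018): deductible met; 40% of €2018 = €807.20. Cost to member: €807.20. OOP to date €4016.20. Plan pays €2018 − €807.20 = €1210.80.

€1210.80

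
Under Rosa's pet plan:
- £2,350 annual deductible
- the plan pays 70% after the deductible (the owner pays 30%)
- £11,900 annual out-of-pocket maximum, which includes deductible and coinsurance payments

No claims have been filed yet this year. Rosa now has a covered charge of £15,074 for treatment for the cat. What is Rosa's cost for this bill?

The full £2,350 deductible is still open; £2,350 of this bill applies to it.
After the £2,350 deductible portion, £15,074 − £2,350 = £12,724 is subject to coinsurance.
Owner's 30% share of £12,724 is £3,817.20.
Owner responsibility before any cap: £2,350 + £3,817.20 = £6,167.20.
Cumulative spending £0 + £6,167.20 = £6,167.20 stays under the £11,900 maximum.

£6,167.20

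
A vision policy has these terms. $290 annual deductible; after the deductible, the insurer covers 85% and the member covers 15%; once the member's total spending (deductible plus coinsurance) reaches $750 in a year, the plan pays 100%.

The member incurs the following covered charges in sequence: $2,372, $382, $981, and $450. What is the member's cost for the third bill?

$90.40

#1 ($2,372): $290 finishes the deductible; $2,082 goes to coinsurance; 15% of $2,082 = $312.30. Member pays $602.30; OOP now $602.30.
#2 ($382): deductible met; 15% of $382 = $57.30. Member owes $57.30 (running OOP $659.60).
#3 ($981): deductible already satisfied, so member's share is 15% × $981 = $147.15. That would push OOP to $806.75, over the $750 cap, so member pays $750 − $659.60 = $90.40.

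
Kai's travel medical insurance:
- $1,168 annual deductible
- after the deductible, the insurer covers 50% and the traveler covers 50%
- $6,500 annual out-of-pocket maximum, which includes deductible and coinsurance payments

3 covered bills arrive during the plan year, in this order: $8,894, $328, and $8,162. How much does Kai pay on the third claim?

Bill 1, $8,894: $1,168 to deductible, leaving $7,726; traveler's 50% is $3,863. Cost to traveler: $5,031. OOP to date $5,031.
Bill 2, $328: deductible met; 50% of $328 = $164. Cost to traveler: $164. OOP to date $5,195.
Bill 3, $8,162: deductible met; 50% of $8,162 = $4,081. That would push OOP to $9,276, over the $6,500 cap, so traveler pays $6,500 − $5,195 = $1,305.

$1,305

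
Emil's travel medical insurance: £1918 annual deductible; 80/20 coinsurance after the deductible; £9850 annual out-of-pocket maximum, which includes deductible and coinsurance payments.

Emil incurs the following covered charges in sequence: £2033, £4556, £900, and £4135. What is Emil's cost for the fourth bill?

£827

Claim 1 (£2033): £1918 finishes the deductible; £115 goes to coinsurance; 20% of £115 = £23. Traveler pays £1941; OOP now £1941.
Claim 2 (£4556): 20% coinsurance on £4556 = £911.20. Traveler owes £911.20 (running OOP £2852.20).
Claim 3 (£900): 20% coinsurance on £900 = £180. Traveler pays £180; OOP now £3032.20.
Claim 4 (£4135): deductible met; 20% of £4135 = £827. Traveler pays £827; OOP now £3859.20.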